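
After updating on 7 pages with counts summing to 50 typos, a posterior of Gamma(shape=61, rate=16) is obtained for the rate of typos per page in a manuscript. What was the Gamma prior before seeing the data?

Gamma–Poisson conjugacy: posterior shape = α + Σxᵢ, posterior rate = β + n.
So α = 61 − 50 = 11 and β = 16 − 7 = 9.

Gamma(shape=11, rate=9)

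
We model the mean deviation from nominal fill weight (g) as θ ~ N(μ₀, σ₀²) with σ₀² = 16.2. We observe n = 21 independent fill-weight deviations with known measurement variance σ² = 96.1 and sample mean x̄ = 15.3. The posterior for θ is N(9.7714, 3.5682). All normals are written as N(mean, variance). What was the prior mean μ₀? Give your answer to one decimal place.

With known observation variance, the Normal–Normal posterior has precision τ_n = τ₀ + n/σ² and mean μ_n = (τ₀μ₀ + (n/σ²)x̄)/τ_n.
Here τ₀ = 1/16.2 = 0.061728 and τ_data = 21/96.1 = 0.218522, so τ_n = 0.280250.
Rearranging for μ₀: μ₀ = (μ_n·τ_n − τ_data·x̄)/τ₀ = (9.7714·0.280250 − 0.218522·15.3) / 0.061728 = -0.604952/0.061728 ≈ -9.8.

μ₀ = -9.8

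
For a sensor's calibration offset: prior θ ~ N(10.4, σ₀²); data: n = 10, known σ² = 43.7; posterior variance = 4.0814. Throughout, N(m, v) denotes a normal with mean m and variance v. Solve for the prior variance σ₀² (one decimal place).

σ₀² = 61.8

For the Normal–Normal model with known σ², precisions add: τ_n = τ₀ + n/σ².
So 1/σ₀² = 1/4.0814 − 10/43.7 = 0.245014 − 0.228833 = 0.016181.
Hence σ₀² = 1/0.016181 ≈ 61.8.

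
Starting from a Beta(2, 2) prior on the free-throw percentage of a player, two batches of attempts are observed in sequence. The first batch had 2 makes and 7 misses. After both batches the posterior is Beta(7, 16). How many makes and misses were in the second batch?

3 makes and 7 misses

Sequential conjugate updates are equivalent to a single update on the pooled data, so total successes = posterior α − prior α and total failures = posterior β − prior β.
Total across both batches: 7−2=5 makes, 16−2=14 misses.
Subtract the first batch: 5−2=3 makes and 14−7=7 misses.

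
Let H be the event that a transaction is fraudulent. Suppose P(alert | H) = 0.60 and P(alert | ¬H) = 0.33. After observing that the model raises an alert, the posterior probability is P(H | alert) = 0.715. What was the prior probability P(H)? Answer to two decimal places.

In odds form, posterior odds = prior odds × likelihood ratio, so prior odds = posterior odds ÷ LR.
Posterior odds = 0.715/(1−0.715) = 2.5088. LR = 0.60/0.33 = 1.8182.
Prior odds = 2.5088/1.8182 = 1.3798, so P(H) = 1.3798/(1+1.3798) ≈ 0.58.

P(H) = 0.58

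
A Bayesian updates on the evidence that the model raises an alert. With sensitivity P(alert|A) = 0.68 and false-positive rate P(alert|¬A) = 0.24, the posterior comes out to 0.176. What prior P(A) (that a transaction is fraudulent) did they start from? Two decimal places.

P(A) = 0.07

In odds form, posterior odds = prior odds × likelihood ratio, so prior odds = posterior odds ÷ LR.
Posterior odds = 0.176/(1−0.176) = 0.2136. LR = 0.68/0.24 = 2.8333.
Prior odds = 0.2136/2.8333 = 0.0754, so P(A) = 0.0754/(1+0.0754) ≈ 0.07.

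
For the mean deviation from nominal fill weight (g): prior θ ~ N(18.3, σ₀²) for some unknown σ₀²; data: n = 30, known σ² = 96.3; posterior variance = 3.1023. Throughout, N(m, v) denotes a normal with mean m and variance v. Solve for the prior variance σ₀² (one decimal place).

σ₀² = 92.5

For the Normal–Normal model with known σ², precisions add: τ_n = τ₀ + n/σ².
So 1/σ₀² = 1/3.1023 − 30/96.3 = 0.322341 − 0.311526 = 0.010815.
Hence σ₀² = 1/0.010815 ≈ 92.5.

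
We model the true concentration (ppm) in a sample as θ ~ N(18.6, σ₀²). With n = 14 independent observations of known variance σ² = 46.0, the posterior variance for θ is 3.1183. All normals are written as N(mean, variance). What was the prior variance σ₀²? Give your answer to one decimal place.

Posterior precision equals prior precision plus data precision: 1/σ_n² = 1/σ₀² + n/σ².
So 1/σ₀² = 1/3.1183 − 14/46.0 = 0.320688 − 0.304348 = 0.016340.
Hence σ₀² = 1/0.016340 ≈ 61.2.

σ₀² = 61.2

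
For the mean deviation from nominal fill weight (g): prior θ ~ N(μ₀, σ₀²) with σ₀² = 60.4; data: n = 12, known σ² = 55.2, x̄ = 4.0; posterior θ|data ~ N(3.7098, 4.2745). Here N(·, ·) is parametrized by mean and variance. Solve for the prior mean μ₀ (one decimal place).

μ₀ = -0.1

The posterior mean is a precision-weighted average: μ_n = (τ₀μ₀ + τ_data·x̄)/(τ₀+τ_data), with τ₀=1/σ₀² and τ_data=n/σ².
Here τ₀ = 1/60.4 = 0.016556 and τ_data = 12/55.2 = 0.217391, so τ_n = 0.233947.
Rearranging for μ₀: μ₀ = (μ_n·τ_n − τ_data·x̄)/τ₀ = (3.7098·0.233947 − 0.217391·4.0) / 0.016556 = -0.001667/0.016556 ≈ -0.1.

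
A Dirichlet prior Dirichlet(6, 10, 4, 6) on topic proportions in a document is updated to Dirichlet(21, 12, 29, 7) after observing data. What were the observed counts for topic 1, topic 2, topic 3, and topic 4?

counts (15, 2, 25, 1)

For a Dirichlet(α) prior with multinomial counts c, the posterior is Dirichlet(α + c) componentwise.
Counts are posterior − prior componentwise: 21−6=15, 12−10=2, 29−4=25, 7−6=1.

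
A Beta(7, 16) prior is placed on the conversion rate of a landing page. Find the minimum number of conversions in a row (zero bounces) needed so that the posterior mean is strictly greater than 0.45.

After k conversions and 0 bounces the posterior is Beta(7+k, 16), with mean (7+k)/(7+16+k).
Set (7+k)/(23+k) > 0.45 and solve: k > (0.45·23 − 7)/(1 − 0.45) = 6.091.
The smallest integer exceeding 6.091 is 7.

k = 7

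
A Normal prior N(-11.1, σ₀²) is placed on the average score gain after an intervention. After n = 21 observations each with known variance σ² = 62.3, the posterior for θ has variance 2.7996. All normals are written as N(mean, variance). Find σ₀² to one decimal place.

For the Normal–Normal model with known σ², precisions add: τ_n = τ₀ + n/σ².
So 1/σ₀² = 1/2.7996 − 21/62.3 = 0.357194 − 0.337079 = 0.020115.
Hence σ₀² = 1/0.020115 ≈ 49.7.

σ₀² = 49.7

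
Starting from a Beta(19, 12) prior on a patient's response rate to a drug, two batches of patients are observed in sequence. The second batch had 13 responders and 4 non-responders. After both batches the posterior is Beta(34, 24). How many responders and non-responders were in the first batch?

2 responders and 8 non-responders

Sequential conjugate updates are equivalent to a single update on the pooled data, so total successes = posterior α − prior α and total failures = posterior β − prior β.
Total across both batches: 34−19=15 responders, 24−12=12 non-responders.
Subtract the second batch: 15−13=2 responders and 12−4=8 non-responders.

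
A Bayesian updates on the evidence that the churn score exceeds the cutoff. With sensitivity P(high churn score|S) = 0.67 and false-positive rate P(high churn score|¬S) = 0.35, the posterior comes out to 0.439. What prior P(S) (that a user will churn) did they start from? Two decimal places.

In odds form, posterior odds = prior odds × likelihood ratio, so prior odds = posterior odds ÷ LR.
Posterior odds = 0.439/(1−0.439) = 0.7825. LR = 0.67/0.35 = 1.9143.
Prior odds = 0.7825/1.9143 = 0.4088, so P(S) = 0.4088/(1+0.4088) ≈ 0.29.

P(S) = 0.29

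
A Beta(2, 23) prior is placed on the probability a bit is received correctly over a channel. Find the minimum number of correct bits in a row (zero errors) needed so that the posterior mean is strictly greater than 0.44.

After k correct bits and 0 errors the posterior is Beta(2+k, 23), with mean (2+k)/(2+23+k).
Set (2+k)/(25+k) > 0.44 and solve: k > (0.44·25 − 2)/(1 − 0.44) = 16.071.
The smallest integer exceeding 16.071 is 17, and checking k=17: (19)/(42) = 0.4524 > 0.44.

k = 17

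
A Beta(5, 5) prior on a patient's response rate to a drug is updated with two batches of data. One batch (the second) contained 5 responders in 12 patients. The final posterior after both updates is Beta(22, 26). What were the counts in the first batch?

12 responders and 14 non-responders

Because Beta–binomial updating is additive in the counts, the combined data contributed (α_post−α_prior, β_post−β_prior) successes and failures.
Total across both batches: 22−5=17 responders, 26−5=21 non-responders.
Subtract the second batch: 17−5=12 responders and 21−7=14 non-responders.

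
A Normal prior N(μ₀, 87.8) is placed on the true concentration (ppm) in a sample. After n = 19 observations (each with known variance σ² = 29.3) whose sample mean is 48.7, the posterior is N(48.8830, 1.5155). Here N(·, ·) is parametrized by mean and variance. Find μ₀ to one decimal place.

With known observation variance, the Normal–Normal posterior has precision τ_n = τ₀ + n/σ² and mean μ_n = (τ₀μ₀ + (n/σ²)x̄)/τ_n.
Here τ₀ = 1/87.8 = 0.011390 and τ_data = 19/29.3 = 0.648464, so τ_n = 0.659854.
Rearranging for μ₀: μ₀ = (μ_n·τ_n − τ_data·x̄)/τ₀ = (48.8830·0.659854 − 0.648464·48.7) / 0.011390 = 0.675446/0.011390 ≈ 59.3.

μ₀ = 59.3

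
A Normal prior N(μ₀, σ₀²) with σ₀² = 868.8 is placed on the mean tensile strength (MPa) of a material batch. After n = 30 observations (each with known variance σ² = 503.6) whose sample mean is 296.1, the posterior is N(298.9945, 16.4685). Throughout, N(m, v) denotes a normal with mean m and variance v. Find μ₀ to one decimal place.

μ₀ = 448.8

With known observation variance, the Normal–Normal posterior has precision τ_n = τ₀ + n/σ² and mean μ_n = (τ₀μ₀ + (n/σ²)x̄)/τ_n.
Here τ₀ = 1/868.8 = 0.001151 and τ_data = 30/503.6 = 0.059571, so τ_n = 0.060722.
Rearranging for μ₀: μ₀ = (μ_n·τ_n − τ_data·x̄)/τ₀ = (298.9945·0.060722 − 0.059571·296.1) / 0.001151 = 0.516571/0.001151 ≈ 448.8.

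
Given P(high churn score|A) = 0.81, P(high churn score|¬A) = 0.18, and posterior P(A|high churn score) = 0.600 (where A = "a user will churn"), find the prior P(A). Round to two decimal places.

In odds form, posterior odds = prior odds × likelihood ratio, so prior odds = posterior odds ÷ LR.
Posterior odds = 0.600/(1−0.600) = 1.5000. LR = 0.81/0.18 = 4.5000.
Prior odds = 1.5000/4.5000 = 0.3333, so P(A) = 0.3333/(1+0.3333) ≈ 0.25.

P(A) = 0.25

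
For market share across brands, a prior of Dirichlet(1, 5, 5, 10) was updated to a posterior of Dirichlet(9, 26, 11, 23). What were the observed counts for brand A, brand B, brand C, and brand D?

counts (8, 21, 6, 13)

For a Dirichlet(α) prior with multinomial counts c, the posterior is Dirichlet(α + c) componentwise.
Counts are posterior − prior componentwise: 9−1=8, 26−5=21, 11−5=6, 23−10=13.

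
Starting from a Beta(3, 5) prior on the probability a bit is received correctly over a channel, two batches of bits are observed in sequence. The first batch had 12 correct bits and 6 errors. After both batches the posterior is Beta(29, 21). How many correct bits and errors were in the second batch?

Because Beta–binomial updating is additive in the counts, the combined data contributed (α_post−α_prior, β_post−β_prior) successes and failures.
Total across both batches: 29−3=26 correct bits, 21−5=16 errors.
Subtract the first batch: 26−12=14 correct bits and 16−6=10 errors.

14 correct bits and 10 errors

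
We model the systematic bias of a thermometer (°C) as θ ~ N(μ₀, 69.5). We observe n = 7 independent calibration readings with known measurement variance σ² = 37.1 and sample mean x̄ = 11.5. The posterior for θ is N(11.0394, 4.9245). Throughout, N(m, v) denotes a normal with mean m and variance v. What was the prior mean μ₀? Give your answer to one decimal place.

μ₀ = 5.0

The posterior mean is a precision-weighted average: μ_n = (τ₀μ₀ + τ_data·x̄)/(τ₀+τ_data), with τ₀=1/σ₀² and τ_data=n/σ².
Here τ₀ = 1/69.5 = 0.014388 and τ_data = 7/37.1 = 0.188679, so τ_n = 0.203067.
Rearranging for μ₀: μ₀ = (μ_n·τ_n − τ_data·x̄)/τ₀ = (11.0394·0.203067 − 0.188679·11.5) / 0.014388 = 0.071929/0.014388 ≈ 5.0.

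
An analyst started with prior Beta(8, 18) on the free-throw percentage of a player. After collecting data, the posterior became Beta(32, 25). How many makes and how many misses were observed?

24 makes and 7 misses

Under Beta–binomial conjugacy the posterior parameters are (a+s, b+f).
Match parameters: s=32−8=24, f=25−18=7.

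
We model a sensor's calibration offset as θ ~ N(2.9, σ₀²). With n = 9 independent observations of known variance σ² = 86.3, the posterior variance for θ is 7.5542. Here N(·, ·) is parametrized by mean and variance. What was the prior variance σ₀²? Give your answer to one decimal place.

Posterior precision equals prior precision plus data precision: 1/σ_n² = 1/σ₀² + n/σ².
So 1/σ₀² = 1/7.5542 − 9/86.3 = 0.132377 − 0.104287 = 0.028090.
Hence σ₀² = 1/0.028090 ≈ 35.6.

σ₀² = 35.6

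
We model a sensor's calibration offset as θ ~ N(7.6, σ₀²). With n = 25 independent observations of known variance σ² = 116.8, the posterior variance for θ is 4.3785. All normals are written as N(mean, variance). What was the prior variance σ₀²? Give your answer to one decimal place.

For the Normal–Normal model with known σ², precisions add: τ_n = τ₀ + n/σ².
So 1/σ₀² = 1/4.3785 − 25/116.8 = 0.228389 − 0.214041 = 0.014348.
Hence σ₀² = 1/0.014348 ≈ 69.7.

σ₀² = 69.7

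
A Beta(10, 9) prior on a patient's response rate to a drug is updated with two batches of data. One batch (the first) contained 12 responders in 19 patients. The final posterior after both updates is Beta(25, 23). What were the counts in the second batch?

3 responders and 7 non-responders

Because Beta–binomial updating is additive in the counts, the combined data contributed (α_post−α_prior, β_post−β_prior) successes and failures.
Total across both batches: 25−10=15 responders, 23−9=14 non-responders.
Subtract the first batch: 15−12=3 responders and 14−7=7 non-responders.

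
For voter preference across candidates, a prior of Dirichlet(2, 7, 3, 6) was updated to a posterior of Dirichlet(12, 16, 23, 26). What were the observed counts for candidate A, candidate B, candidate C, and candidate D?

counts (10, 9, 20, 20)

For a Dirichlet(α) prior with multinomial counts c, the posterior is Dirichlet(α + c) componentwise.
Counts are posterior − prior componentwise: 12−2=10, 16−7=9, 23−3=20, 26−6=20.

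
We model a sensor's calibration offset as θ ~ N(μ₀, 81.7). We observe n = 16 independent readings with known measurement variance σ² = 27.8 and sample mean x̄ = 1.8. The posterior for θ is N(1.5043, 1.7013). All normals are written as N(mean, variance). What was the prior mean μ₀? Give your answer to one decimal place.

μ₀ = -12.4

The posterior mean is a precision-weighted average: μ_n = (τ₀μ₀ + τ_data·x̄)/(τ₀+τ_data), with τ₀=1/σ₀² and τ_data=n/σ².
Here τ₀ = 1/81.7 = 0.012240 and τ_data = 16/27.8 = 0.575540, so τ_n = 0.587780.
Rearranging for μ₀: μ₀ = (μ_n·τ_n − τ_data·x̄)/τ₀ = (1.5043·0.587780 − 0.575540·1.8) / 0.012240 = -0.151775/0.012240 ≈ -12.4.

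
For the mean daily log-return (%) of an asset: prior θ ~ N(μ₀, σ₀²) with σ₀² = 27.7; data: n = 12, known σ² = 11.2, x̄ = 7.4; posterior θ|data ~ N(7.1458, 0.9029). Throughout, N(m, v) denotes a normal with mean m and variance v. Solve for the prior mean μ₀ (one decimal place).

The posterior mean is a precision-weighted average: μ_n = (τ₀μ₀ + τ_data·x̄)/(τ₀+τ_data), with τ₀=1/σ₀² and τ_data=n/σ².
Here τ₀ = 1/27.7 = 0.036101 and τ_data = 12/11.2 = 1.071429, so τ_n = 1.107530.
Rearranging for μ₀: μ₀ = (μ_n·τ_n − τ_data·x̄)/τ₀ = (7.1458·1.107530 − 1.071429·7.4) / 0.036101 = -0.014387/0.036101 ≈ -0.4.

μ₀ = -0.4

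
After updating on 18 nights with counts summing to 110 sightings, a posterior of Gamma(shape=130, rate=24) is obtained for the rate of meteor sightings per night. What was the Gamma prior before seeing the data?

Gamma–Poisson conjugacy: posterior shape = α + Σxᵢ, posterior rate = β + n.
So α = 130 − 110 = 20 and β = 24 − 18 = 6.

Gamma(shape=20, rate=6)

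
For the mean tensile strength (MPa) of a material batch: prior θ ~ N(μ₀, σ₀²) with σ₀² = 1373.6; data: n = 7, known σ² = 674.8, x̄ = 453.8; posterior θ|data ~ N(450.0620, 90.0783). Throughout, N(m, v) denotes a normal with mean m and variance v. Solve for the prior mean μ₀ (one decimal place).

With known observation variance, the Normal–Normal posterior has precision τ_n = τ₀ + n/σ² and mean μ_n = (τ₀μ₀ + (n/σ²)x̄)/τ_n.
Here τ₀ = 1/1373.6 = 0.000728 and τ_data = 7/674.8 = 0.010373, so τ_n = 0.011101.
Rearranging for μ₀: μ₀ = (μ_n·τ_n − τ_data·x̄)/τ₀ = (450.0620·0.011101 − 0.010373·453.8) / 0.000728 = 0.288871/0.000728 ≈ 396.8.

μ₀ = 396.8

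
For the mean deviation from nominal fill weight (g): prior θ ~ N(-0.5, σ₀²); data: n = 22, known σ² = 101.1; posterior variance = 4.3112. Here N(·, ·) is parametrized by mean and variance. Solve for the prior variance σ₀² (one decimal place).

For the Normal–Normal model with known σ², precisions add: τ_n = τ₀ + n/σ².
So 1/σ₀² = 1/4.3112 − 22/101.1 = 0.231954 − 0.217606 = 0.014348.
Hence σ₀² = 1/0.014348 ≈ 69.7.

σ₀² = 69.7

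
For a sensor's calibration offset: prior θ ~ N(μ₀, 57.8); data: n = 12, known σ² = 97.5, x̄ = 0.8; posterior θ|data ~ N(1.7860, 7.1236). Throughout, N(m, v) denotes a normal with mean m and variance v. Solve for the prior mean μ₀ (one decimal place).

μ₀ = 8.8

The posterior mean is a precision-weighted average: μ_n = (τ₀μ₀ + τ_data·x̄)/(τ₀+τ_data), with τ₀=1/σ₀² and τ_data=n/σ².
Here τ₀ = 1/57.8 = 0.017301 and τ_data = 12/97.5 = 0.123077, so τ_n = 0.140378.
Rearranging for μ₀: μ₀ = (μ_n·τ_n − τ_data·x̄)/τ₀ = (1.7860·0.140378 − 0.123077·0.8) / 0.017301 = 0.152254/0.017301 ≈ 8.8.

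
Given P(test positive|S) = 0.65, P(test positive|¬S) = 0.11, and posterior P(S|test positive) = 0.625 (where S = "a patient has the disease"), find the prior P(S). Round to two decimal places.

P(S) = 0.22

Bayes' rule in odds form gives O(S|E) = O(S)·[P(E|S)/P(E|¬S)], hence O(S) = O(S|E)/LR.
Posterior odds = 0.625/(1−0.625) = 1.6667. LR = 0.65/0.11 = 5.9091.
Prior odds = 1.6667/5.9091 = 0.2821, so P(S) = 0.2821/(1+0.2821) ≈ 0.22.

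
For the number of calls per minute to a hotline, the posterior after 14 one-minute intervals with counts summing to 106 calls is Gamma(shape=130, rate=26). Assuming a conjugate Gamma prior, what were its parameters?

Gamma–Poisson conjugacy: posterior shape = α + Σxᵢ, posterior rate = β + n.
So α = 130 − 106 = 24 and β = 26 − 14 = 12.

Gamma(shape=24, rate=12)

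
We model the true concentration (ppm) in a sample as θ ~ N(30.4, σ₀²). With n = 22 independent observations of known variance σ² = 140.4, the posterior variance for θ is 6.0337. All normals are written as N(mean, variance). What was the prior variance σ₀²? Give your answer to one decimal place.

σ₀² = 110.6

For the Normal–Normal model with known σ², precisions add: τ_n = τ₀ + n/σ².
So 1/σ₀² = 1/6.0337 − 22/140.4 = 0.165736 − 0.156695 = 0.009041.
Hence σ₀² = 1/0.009041 ≈ 110.6.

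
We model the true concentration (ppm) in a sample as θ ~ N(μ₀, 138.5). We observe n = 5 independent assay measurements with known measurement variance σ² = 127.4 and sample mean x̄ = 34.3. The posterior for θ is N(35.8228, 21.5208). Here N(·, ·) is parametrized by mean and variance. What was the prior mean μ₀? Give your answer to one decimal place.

μ₀ = 44.1

With known observation variance, the Normal–Normal posterior has precision τ_n = τ₀ + n/σ² and mean μ_n = (τ₀μ₀ + (n/σ²)x̄)/τ_n.
Here τ₀ = 1/138.5 = 0.007220 and τ_data = 5/127.4 = 0.039246, so τ_n = 0.046466.
Rearranging for μ₀: μ₀ = (μ_n·τ_n − τ_data·x̄)/τ₀ = (35.8228·0.046466 − 0.039246·34.3) / 0.007220 = 0.318404/0.007220 ≈ 44.1.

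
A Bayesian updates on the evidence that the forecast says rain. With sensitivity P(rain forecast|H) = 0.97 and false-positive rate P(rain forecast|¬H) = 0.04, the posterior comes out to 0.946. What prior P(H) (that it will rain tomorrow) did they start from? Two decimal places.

Bayes' rule in odds form gives O(H|E) = O(H)·[P(E|H)/P(E|¬H)], hence O(H) = O(H|E)/LR.
Posterior odds = 0.946/(1−0.946) = 17.5185. LR = 0.97/0.04 = 24.2500.
Prior odds = 17.5185/24.2500 = 0.7224, so P(H) = 0.7224/(1+0.7224) ≈ 0.42.

P(H) = 0.42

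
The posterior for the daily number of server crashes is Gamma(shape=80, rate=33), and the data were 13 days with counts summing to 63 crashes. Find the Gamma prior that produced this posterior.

Gamma–Poisson conjugacy: posterior shape = α + Σxᵢ, posterior rate = β + n.
So α = 80 − 63 = 17 and β = 33 − 13 = 20.

Gamma(shape=17, rate=20)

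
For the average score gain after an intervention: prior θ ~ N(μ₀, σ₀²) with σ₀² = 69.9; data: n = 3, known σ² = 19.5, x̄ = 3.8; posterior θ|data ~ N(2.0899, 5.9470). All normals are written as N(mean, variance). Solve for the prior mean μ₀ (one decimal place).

μ₀ = -16.3

The posterior mean is a precision-weighted average: μ_n = (τ₀μ₀ + τ_data·x̄)/(τ₀+τ_data), with τ₀=1/σ₀² and τ_data=n/σ².
Here τ₀ = 1/69.9 = 0.014306 and τ_data = 3/19.5 = 0.153846, so τ_n = 0.168152.
Rearranging for μ₀: μ₀ = (μ_n·τ_n − τ_data·x̄)/τ₀ = (2.0899·0.168152 − 0.153846·3.8) / 0.014306 = -0.233194/0.014306 ≈ -16.3.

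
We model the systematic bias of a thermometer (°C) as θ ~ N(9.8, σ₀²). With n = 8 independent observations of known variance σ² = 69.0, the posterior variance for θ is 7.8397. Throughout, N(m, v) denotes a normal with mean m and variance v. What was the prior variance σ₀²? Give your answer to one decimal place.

For the Normal–Normal model with known σ², precisions add: τ_n = τ₀ + n/σ².
So 1/σ₀² = 1/7.8397 − 8/69.0 = 0.127556 − 0.115942 = 0.011614.
Hence σ₀² = 1/0.011614 ≈ 86.1.

σ₀² = 86.1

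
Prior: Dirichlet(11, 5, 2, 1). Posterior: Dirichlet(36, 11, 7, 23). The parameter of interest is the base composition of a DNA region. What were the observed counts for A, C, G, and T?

counts (25, 6, 5, 22)

For a Dirichlet(α) prior with multinomial counts c, the posterior is Dirichlet(α + c) componentwise.
Counts are posterior − prior componentwise: 36−11=25, 11−5=6, 7−2=5, 23−1=22.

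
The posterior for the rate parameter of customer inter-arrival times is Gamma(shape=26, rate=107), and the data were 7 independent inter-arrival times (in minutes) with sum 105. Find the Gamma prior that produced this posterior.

For an exponential likelihood with a Gamma(α, β) prior on the rate, n observations with total T give posterior Gamma(α+n, β+T).
So α = 26 − 7 = 19 and β = 107 − 105 = 2.

Gamma(shape=19, rate=2)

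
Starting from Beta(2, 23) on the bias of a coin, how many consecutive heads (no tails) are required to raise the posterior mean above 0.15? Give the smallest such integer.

k = 3

After k heads and 0 tails the posterior is Beta(2+k, 23), with mean (2+k)/(2+23+k).
Set (2+k)/(25+k) > 0.15 and solve: k > (0.15·25 − 2)/(1 − 0.15) = 2.059.
The smallest integer exceeding 2.059 is 3.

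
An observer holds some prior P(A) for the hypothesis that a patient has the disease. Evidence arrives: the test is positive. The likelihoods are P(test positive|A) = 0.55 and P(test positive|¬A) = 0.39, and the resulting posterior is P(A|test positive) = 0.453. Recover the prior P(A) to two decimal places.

P(A) = 0.37

In odds form, posterior odds = prior odds × likelihood ratio, so prior odds = posterior odds ÷ LR.
Posterior odds = 0.453/(1−0.453) = 0.8282. LR = 0.55/0.39 = 1.4103.
Prior odds = 0.8282/1.4103 = 0.5873, so P(A) = 0.5873/(1+0.5873) ≈ 0.37.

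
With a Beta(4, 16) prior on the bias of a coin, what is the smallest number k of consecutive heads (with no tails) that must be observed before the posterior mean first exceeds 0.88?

After k heads and 0 tails the posterior is Beta(4+k, 16), with mean (4+k)/(4+16+k).
Set (4+k)/(20+k) > 0.88 and solve: k > (0.88·20 − 4)/(1 − 0.88) = 113.333.
The smallest integer exceeding 113.333 is 114.

k = 114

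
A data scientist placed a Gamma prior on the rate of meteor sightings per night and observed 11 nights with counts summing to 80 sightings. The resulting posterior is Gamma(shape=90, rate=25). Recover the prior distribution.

Gamma–Poisson conjugacy: posterior shape = α + Σxᵢ, posterior rate = β + n.
So α = 90 − 80 = 10 and β = 25 − 11 = 14.

Gamma(shape=10, rate=14)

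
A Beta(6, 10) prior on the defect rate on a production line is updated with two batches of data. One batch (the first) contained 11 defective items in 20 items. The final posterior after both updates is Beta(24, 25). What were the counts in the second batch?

7 defective items and 6 good items

Sequential conjugate updates are equivalent to a single update on the pooled data, so total successes = posterior α − prior α and total failures = posterior β − prior β.
Total across both batches: 24−6=18 defective items, 25−10=15 good items.
Subtract the first batch: 18−11=7 defective items and 15−9=6 good items.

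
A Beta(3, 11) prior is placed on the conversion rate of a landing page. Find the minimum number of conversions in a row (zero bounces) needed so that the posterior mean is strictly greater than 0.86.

After k conversions and 0 bounces the posterior is Beta(3+k, 11), with mean (3+k)/(3+11+k).
Set (3+k)/(14+k) > 0.86 and solve: k > (0.86·14 − 3)/(1 − 0.86) = 64.571.
The smallest integer exceeding 64.571 is 65, and checking k=65: (68)/(79) = 0.8608 > 0.86.

k = 65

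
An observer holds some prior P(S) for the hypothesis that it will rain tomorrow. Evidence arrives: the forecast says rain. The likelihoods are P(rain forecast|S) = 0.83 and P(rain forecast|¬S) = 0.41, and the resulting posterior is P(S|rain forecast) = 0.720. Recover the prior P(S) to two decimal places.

Bayes' rule in odds form gives O(S|E) = O(S)·[P(E|S)/P(E|¬S)], hence O(S) = O(S|E)/LR.
Posterior odds = 0.720/(1−0.720) = 2.5714. LR = 0.83/0.41 = 2.0244.
Prior odds = 2.5714/2.0244 = 1.2702, so P(S) = 1.2702/(1+1.2702) ≈ 0.56.

P(S) = 0.56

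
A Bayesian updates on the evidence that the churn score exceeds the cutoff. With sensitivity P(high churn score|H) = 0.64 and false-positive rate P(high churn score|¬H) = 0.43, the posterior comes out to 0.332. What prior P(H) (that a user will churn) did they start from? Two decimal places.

In odds form, posterior odds = prior odds × likelihood ratio, so prior odds = posterior odds ÷ LR.
Posterior odds = 0.332/(1−0.332) = 0.4970. LR = 0.64/0.43 = 1.4884.
Prior odds = 0.4970/1.4884 = 0.3339, so P(H) = 0.3339/(1+0.3339) ≈ 0.25.

P(H) = 0.25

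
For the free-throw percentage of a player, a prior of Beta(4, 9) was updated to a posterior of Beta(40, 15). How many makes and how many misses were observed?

36 makes and 6 misses

Under Beta–binomial conjugacy the posterior parameters are (a+s, b+f).
So s = 40 − 4 = 36 and f = 15 − 9 = 6.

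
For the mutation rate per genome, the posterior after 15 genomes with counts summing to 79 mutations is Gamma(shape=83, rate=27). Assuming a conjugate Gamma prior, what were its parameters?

Gamma–Poisson conjugacy: posterior shape = α + Σxᵢ, posterior rate = β + n.
So α = 83 − 79 = 4 and β = 27 − 15 = 12.

Gamma(shape=4, rate=12)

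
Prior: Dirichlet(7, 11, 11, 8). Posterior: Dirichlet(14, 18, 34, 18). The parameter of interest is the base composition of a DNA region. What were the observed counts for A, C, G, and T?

For a Dirichlet(α) prior with multinomial counts c, the posterior is Dirichlet(α + c) componentwise.
Counts are posterior − prior componentwise: 14−7=7, 18−11=7, 34−11=23, 18−8=10.

counts (7, 7, 23, 10)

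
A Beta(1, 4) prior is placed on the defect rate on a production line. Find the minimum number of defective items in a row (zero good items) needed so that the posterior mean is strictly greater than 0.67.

k = 8

After k defective items and 0 good items the posterior is Beta(1+k, 4), with mean (1+k)/(1+4+k).
Set (1+k)/(5+k) > 0.67 and solve: k > (0.67·5 − 1)/(1 − 0.67) = 7.121.
The smallest integer exceeding 7.121 is 8, and checking k=8: (9)/(13) = 0.6923 > 0.67.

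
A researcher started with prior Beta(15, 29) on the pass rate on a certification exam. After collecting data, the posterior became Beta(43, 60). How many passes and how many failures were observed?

Under Beta–binomial conjugacy the posterior parameters are (a+s, b+f).
Match parameters: s=43−15=28, f=60−29=31.

28 passes and 31 failures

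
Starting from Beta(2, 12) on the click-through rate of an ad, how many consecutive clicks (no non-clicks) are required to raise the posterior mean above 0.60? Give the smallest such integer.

k = 17

After k clicks and 0 non-clicks the posterior is Beta(2+k, 12), with mean (2+k)/(2+12+k).
Set (2+k)/(14+k) > 0.60 and solve: k > (0.60·14 − 2)/(1 − 0.60) = 16.000.
The smallest integer exceeding 16.000 is 17.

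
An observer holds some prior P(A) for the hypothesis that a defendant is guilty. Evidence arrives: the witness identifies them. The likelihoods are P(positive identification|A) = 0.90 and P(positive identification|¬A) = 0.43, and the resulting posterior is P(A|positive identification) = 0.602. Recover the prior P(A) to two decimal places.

In odds form, posterior odds = prior odds × likelihood ratio, so prior odds = posterior odds ÷ LR.
Posterior odds = 0.602/(1−0.602) = 1.5126. LR = 0.90/0.43 = 2.0930.
Prior odds = 1.5126/2.0930 = 0.7227, so P(A) = 0.7227/(1+0.7227) ≈ 0.42.

P(A) = 0.42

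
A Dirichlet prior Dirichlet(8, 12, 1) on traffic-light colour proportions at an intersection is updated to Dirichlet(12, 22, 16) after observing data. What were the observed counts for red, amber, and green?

counts (4, 10, 15)

For a Dirichlet(α) prior with multinomial counts c, the posterior is Dirichlet(α + c) componentwise.
Counts are posterior − prior componentwise: 12−8=4, 22−12=10, 16−1=15.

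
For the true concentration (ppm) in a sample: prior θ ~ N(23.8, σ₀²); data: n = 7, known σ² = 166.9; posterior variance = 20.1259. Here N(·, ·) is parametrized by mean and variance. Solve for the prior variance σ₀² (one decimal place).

σ₀² = 129.1

Posterior precision equals prior precision plus data precision: 1/σ_n² = 1/σ₀² + n/σ².
So 1/σ₀² = 1/20.1259 − 7/166.9 = 0.049687 − 0.041941 = 0.007746.
Hence σ₀² = 1/0.007746 ≈ 129.1.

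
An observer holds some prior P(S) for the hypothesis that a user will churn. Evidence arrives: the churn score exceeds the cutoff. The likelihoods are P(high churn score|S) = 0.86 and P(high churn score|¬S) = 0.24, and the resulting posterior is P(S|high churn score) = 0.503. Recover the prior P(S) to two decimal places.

P(S) = 0.22

In odds form, posterior odds = prior odds × likelihood ratio, so prior odds = posterior odds ÷ LR.
Posterior odds = 0.503/(1−0.503) = 1.0121. LR = 0.86/0.24 = 3.5833.
Prior odds = 1.0121/3.5833 = 0.2824, so P(S) = 0.2824/(1+0.2824) ≈ 0.22.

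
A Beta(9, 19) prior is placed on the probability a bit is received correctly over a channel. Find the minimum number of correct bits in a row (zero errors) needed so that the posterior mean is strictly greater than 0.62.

After k correct bits and 0 errors the posterior is Beta(9+k, 19), with mean (9+k)/(9+19+k).
Set (9+k)/(28+k) > 0.62 and solve: k > (0.62·28 − 9)/(1 − 0.62) = 22.000.
The smallest integer exceeding 22.000 is 23.

k = 23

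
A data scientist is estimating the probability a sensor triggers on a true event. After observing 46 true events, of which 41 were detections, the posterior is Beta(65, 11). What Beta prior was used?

Beta is conjugate to the binomial likelihood: posterior = Beta(a+s, b+f).
So a = 65 − 41 = 24 and b = 11 − 5 = 6.

Beta(24, 6)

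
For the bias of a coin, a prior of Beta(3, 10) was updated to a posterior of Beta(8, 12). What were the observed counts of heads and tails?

5 heads and 2 tails

Under Beta–binomial conjugacy the posterior parameters are (a+s, b+f).
So s = 8 − 3 = 5 and f = 12 − 10 = 2.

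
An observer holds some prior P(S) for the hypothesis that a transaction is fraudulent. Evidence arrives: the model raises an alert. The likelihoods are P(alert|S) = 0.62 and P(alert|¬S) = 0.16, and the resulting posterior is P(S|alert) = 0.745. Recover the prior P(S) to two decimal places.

Bayes' rule in odds form gives O(S|E) = O(S)·[P(E|S)/P(E|¬S)], hence O(S) = O(S|E)/LR.
Posterior odds = 0.745/(1−0.745) = 2.9216. LR = 0.62/0.16 = 3.8750.
Prior odds = 2.9216/3.8750 = 0.7540, so P(S) = 0.7540/(1+0.7540) ≈ 0.43.

P(S) = 0.43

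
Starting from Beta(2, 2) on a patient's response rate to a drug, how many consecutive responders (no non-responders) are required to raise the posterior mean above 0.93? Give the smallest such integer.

k = 25

After k responders and 0 non-responders the posterior is Beta(2+k, 2), with mean (2+k)/(2+2+k).
Set (2+k)/(4+k) > 0.93 and solve: k > (0.93·4 − 2)/(1 − 0.93) = 24.571.
The smallest integer exceeding 24.571 is 25, and checking k=25: (27)/(29) = 0.9310 > 0.93.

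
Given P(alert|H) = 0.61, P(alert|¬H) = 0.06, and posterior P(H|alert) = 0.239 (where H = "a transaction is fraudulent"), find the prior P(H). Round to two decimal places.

In odds form, posterior odds = prior odds × likelihood ratio, so prior odds = posterior odds ÷ LR.
Posterior odds = 0.239/(1−0.239) = 0.3141. LR = 0.61/0.06 = 10.1667.
Prior odds = 0.3141/10.1667 = 0.0309, so P(H) = 0.0309/(1+0.0309) ≈ 0.03.

P(H) = 0.03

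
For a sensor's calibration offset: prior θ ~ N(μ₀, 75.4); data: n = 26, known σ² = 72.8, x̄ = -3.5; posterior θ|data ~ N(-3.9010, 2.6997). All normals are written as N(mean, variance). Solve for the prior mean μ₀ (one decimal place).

The posterior mean is a precision-weighted average: μ_n = (τ₀μ₀ + τ_data·x̄)/(τ₀+τ_data), with τ₀=1/σ₀² and τ_data=n/σ².
Here τ₀ = 1/75.4 = 0.013263 and τ_data = 26/72.8 = 0.357143, so τ_n = 0.370406.
Rearranging for μ₀: μ₀ = (μ_n·τ_n − τ_data·x̄)/τ₀ = (-3.9010·0.370406 − 0.357143·-3.5) / 0.013263 = -0.194953/0.013263 ≈ -14.7.

μ₀ = -14.7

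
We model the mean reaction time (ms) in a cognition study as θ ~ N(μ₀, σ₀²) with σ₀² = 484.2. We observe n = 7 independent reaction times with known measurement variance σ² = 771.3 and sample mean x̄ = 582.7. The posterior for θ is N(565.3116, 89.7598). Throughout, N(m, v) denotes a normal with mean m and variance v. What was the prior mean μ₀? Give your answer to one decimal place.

The posterior mean is a precision-weighted average: μ_n = (τ₀μ₀ + τ_data·x̄)/(τ₀+τ_data), with τ₀=1/σ₀² and τ_data=n/σ².
Here τ₀ = 1/484.2 = 0.002065 and τ_data = 7/771.3 = 0.009076, so τ_n = 0.011141.
Rearranging for μ₀: μ₀ = (μ_n·τ_n − τ_data·x̄)/τ₀ = (565.3116·0.011141 − 0.009076·582.7) / 0.002065 = 1.009551/0.002065 ≈ 488.9.

μ₀ = 488.9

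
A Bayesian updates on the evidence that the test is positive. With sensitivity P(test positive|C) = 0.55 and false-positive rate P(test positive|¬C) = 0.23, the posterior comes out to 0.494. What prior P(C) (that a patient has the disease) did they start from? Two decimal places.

Bayes' rule in odds form gives O(C|E) = O(C)·[P(E|C)/P(E|¬C)], hence O(C) = O(C|E)/LR.
Posterior odds = 0.494/(1−0.494) = 0.9763. LR = 0.55/0.23 = 2.3913.
Prior odds = 0.9763/2.3913 = 0.4083, so P(C) = 0.4083/(1+0.4083) ≈ 0.29.

P(C) = 0.29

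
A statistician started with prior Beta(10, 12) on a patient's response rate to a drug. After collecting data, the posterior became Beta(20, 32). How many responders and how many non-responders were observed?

10 responders and 20 non-responders

A Beta(a, b) prior with s successes and f failures in binomial data gives a Beta(a+s, b+f) posterior.
So s = 20 − 10 = 10 and f = 32 − 12 = 20.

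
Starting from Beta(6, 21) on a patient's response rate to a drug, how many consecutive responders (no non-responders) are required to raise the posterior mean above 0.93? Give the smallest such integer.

After k responders and 0 non-responders the posterior is Beta(6+k, 21), with mean (6+k)/(6+21+k).
Set (6+k)/(27+k) > 0.93 and solve: k > (0.93·27 − 6)/(1 − 0.93) = 273.000.
The smallest integer exceeding 273.000 is 274.

k = 274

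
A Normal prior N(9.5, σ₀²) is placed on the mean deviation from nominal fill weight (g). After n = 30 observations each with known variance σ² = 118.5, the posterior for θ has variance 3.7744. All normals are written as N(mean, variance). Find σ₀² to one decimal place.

σ₀² = 84.9

For the Normal–Normal model with known σ², precisions add: τ_n = τ₀ + n/σ².
So 1/σ₀² = 1/3.7744 − 30/118.5 = 0.264943 − 0.253165 = 0.011778.
Hence σ₀² = 1/0.011778 ≈ 84.9.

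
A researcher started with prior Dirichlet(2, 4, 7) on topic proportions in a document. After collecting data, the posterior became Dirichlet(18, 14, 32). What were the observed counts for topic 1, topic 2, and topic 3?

For a Dirichlet(α) prior with multinomial counts c, the posterior is Dirichlet(α + c) componentwise.
Counts are posterior − prior componentwise: 18−2=16, 14−4=10, 32−7=25.

counts (16, 10, 25)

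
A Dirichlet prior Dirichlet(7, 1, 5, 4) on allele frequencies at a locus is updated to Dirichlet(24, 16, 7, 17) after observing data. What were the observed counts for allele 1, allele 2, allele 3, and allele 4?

counts (17, 15, 2, 13)

For a Dirichlet(α) prior with multinomial counts c, the posterior is Dirichlet(α + c) componentwise.
Counts are posterior − prior componentwise: 24−7=17, 16−1=15, 7−5=2, 17−4=13.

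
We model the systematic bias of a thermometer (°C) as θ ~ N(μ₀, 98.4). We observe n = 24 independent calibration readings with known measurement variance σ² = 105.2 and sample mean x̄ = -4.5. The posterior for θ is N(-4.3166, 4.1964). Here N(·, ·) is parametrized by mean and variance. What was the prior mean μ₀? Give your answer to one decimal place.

With known observation variance, the Normal–Normal posterior has precision τ_n = τ₀ + n/σ² and mean μ_n = (τ₀μ₀ + (n/σ²)x̄)/τ_n.
Here τ₀ = 1/98.4 = 0.010163 and τ_data = 24/105.2 = 0.228137, so τ_n = 0.238300.
Rearranging for μ₀: μ₀ = (μ_n·τ_n − τ_data·x̄)/τ₀ = (-4.3166·0.238300 − 0.228137·-4.5) / 0.010163 = -0.002029/0.010163 ≈ -0.2.

μ₀ = -0.2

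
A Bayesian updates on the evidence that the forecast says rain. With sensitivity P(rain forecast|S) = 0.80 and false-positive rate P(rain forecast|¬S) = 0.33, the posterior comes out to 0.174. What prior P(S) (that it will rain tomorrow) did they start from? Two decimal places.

In odds form, posterior odds = prior odds × likelihood ratio, so prior odds = posterior odds ÷ LR.
Posterior odds = 0.174/(1−0.174) = 0.2107. LR = 0.80/0.33 = 2.4242.
Prior odds = 0.2107/2.4242 = 0.0869, so P(S) = 0.0869/(1+0.0869) ≈ 0.08.

P(S) = 0.08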